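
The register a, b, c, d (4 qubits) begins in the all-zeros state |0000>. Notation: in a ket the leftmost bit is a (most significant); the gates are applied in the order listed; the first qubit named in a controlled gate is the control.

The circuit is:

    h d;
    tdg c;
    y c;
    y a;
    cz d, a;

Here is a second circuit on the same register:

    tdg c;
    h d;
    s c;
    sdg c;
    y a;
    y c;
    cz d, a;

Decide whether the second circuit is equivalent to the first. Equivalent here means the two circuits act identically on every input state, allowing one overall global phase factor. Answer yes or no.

Yes — the two circuits implement the same unitary up to a global phase.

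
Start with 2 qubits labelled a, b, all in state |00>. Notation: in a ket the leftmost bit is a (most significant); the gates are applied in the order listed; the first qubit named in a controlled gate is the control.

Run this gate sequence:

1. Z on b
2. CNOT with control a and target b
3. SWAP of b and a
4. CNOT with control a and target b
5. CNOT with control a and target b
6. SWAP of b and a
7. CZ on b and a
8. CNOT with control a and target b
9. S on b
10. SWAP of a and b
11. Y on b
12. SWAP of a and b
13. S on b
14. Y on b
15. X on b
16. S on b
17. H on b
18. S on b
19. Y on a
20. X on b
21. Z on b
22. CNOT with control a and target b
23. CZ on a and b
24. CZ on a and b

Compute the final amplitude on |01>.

|01> carries amplitude -sqrt(2)*I/2 in the final state. Key observation: gates 3-6 undo each other exactly, leaving only the rest of the circuit to track.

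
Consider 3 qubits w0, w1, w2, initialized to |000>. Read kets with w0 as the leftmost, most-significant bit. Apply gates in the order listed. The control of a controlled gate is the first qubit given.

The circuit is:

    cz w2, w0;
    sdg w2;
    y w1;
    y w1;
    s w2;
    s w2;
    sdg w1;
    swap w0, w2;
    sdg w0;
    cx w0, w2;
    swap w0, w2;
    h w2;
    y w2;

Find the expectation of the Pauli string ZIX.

In the final state, ZIX has expectation -1. Key observation: gates 2-5 undo each other exactly, leaving only the rest of the circuit to track.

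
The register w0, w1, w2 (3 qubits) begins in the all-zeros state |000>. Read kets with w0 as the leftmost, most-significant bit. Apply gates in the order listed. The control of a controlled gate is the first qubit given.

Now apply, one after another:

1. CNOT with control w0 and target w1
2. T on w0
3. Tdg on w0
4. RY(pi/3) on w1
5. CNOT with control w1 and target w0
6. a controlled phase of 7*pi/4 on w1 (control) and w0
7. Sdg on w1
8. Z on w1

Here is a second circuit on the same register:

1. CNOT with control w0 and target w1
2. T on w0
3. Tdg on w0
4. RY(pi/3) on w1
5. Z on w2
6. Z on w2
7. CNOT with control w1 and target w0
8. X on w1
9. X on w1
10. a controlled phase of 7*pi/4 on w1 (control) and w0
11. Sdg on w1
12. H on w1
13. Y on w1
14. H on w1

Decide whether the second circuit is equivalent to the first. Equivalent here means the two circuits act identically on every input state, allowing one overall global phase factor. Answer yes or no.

No, they are not equivalent — no single phase factor reconciles the two unitaries.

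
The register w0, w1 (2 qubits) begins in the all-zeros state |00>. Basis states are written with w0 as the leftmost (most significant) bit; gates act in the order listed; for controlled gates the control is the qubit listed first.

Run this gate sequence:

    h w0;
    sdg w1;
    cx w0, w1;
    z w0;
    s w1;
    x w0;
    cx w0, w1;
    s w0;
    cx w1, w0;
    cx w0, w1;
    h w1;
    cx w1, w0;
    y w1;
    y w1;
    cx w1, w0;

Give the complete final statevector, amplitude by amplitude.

The final amplitudes are I/2 on |00>, -I/2 on |01>, -I/2 on |10>, -I/2 on |11>. Key observation: steps 12-15 multiply out to the identity, so the circuit reduces to the remaining gates.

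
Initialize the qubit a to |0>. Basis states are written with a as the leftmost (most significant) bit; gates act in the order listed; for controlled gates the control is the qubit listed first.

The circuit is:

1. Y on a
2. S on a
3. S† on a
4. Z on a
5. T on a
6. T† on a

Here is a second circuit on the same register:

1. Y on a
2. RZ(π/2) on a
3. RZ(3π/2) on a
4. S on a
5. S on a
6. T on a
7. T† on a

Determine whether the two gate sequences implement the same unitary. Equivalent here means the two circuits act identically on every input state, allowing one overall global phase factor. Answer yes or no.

Yes — the two circuits implement the same unitary up to a global phase.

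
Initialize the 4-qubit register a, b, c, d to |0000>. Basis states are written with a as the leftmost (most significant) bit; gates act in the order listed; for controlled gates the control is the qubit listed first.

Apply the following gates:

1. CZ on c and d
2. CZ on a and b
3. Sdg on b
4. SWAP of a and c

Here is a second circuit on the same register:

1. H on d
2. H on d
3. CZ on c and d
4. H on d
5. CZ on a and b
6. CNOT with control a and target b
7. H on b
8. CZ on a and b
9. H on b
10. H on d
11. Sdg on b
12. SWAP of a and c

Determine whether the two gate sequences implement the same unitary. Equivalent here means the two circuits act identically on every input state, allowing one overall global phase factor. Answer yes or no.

Yes — the two circuits implement the same unitary up to a global phase.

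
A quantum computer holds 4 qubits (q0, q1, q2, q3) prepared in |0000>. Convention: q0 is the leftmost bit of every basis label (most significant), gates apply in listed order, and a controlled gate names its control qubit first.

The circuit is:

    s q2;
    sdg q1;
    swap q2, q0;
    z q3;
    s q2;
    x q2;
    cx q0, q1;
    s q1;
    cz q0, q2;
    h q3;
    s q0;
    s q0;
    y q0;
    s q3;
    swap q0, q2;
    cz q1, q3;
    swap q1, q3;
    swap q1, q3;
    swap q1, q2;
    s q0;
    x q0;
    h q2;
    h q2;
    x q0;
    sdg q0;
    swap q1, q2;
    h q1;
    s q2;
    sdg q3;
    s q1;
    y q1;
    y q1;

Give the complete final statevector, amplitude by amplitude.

The final amplitudes are -1/2 on |1010>, -1/2 on |1011>, -I/2 on |1110>, -I/2 on |1111>, and 0 on every other basis state. Key observation: gates 19-26 undo each other exactly, leaving only the rest of the circuit to track.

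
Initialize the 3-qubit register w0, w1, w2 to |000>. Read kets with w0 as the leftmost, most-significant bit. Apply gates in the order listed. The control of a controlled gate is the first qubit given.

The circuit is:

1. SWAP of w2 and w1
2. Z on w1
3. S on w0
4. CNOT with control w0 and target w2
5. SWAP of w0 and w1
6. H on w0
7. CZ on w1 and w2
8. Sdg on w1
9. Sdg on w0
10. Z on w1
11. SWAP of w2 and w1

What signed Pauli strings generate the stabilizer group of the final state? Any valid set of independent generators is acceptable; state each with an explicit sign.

One valid set of independent stabilizer generators is -YII, +IZI, +IIZ (any independent generating set of the same group is equally correct).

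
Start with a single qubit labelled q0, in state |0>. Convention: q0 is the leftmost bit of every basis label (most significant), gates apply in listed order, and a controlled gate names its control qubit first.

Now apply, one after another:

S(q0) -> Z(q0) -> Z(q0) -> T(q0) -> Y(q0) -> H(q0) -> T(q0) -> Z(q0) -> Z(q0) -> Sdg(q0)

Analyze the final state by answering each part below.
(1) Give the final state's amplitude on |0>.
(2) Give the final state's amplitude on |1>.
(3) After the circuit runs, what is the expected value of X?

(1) |0> carries amplitude sqrt(2)*I/2 in the final state.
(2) The amplitude on |1> is -sqrt(2)*exp(I*pi/4)/2.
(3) The expectation value of X is -sqrt(2)/2.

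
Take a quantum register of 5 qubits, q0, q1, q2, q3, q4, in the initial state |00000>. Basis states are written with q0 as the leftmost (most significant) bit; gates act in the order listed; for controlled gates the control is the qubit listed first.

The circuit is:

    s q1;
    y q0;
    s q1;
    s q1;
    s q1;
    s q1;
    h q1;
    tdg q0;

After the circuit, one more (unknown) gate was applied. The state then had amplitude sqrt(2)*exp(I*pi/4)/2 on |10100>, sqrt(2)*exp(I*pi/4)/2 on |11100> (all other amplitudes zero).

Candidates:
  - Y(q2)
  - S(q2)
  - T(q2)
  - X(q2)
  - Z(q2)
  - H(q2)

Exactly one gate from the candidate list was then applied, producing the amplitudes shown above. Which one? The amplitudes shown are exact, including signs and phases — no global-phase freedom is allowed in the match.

It was X(q2) that produced the state shown.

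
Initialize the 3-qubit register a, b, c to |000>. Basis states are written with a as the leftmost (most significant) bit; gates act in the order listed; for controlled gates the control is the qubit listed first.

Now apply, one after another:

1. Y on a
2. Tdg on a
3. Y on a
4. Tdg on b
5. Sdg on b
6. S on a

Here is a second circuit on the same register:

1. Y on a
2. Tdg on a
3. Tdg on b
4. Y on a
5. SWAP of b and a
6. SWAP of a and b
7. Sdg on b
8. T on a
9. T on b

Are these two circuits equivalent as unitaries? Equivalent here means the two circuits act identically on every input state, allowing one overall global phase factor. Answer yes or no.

No: there is an input state on which the two circuits produce genuinely different outputs (not merely differing by a phase).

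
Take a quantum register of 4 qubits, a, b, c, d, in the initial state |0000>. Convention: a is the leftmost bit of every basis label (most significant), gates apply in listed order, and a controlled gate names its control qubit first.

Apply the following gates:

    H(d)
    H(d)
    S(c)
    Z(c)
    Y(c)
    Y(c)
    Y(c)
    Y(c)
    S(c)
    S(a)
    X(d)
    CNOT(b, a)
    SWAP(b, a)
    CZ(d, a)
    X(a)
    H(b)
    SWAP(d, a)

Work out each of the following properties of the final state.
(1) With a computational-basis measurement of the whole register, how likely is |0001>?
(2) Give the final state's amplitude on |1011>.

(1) Outcome |0001> occurs with probability 0. Key observation: steps 5-8 multiply out to the identity, so the circuit reduces to the remaining gates.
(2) |1011> carries amplitude 0 in the final state.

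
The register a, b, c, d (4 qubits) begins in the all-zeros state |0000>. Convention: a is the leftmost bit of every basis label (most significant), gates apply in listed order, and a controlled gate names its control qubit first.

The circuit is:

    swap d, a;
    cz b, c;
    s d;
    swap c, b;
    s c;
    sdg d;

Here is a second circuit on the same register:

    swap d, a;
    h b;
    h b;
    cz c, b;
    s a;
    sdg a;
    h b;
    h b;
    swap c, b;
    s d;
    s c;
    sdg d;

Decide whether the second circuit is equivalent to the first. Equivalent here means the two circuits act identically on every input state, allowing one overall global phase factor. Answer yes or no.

Yes — the two circuits implement the same unitary up to a global phase.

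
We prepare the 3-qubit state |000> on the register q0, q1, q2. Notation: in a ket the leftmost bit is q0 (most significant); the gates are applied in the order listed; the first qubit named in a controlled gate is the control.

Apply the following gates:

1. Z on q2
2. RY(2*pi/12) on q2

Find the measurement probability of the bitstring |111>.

Outcome |111> occurs with probability 0.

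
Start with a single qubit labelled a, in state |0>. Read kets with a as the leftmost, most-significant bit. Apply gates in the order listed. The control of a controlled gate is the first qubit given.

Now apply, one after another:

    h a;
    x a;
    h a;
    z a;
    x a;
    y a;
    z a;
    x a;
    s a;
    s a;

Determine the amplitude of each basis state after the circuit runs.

The resulting statevector has amplitude 0 on |0>, I on |1>.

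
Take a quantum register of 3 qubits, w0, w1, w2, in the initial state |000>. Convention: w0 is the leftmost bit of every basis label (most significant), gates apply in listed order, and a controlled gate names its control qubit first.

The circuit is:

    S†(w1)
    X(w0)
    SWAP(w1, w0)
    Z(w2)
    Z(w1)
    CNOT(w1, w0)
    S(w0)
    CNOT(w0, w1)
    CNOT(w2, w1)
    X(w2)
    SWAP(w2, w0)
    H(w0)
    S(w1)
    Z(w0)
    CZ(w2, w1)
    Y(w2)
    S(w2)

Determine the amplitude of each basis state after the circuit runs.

The resulting statevector has amplitude -sqrt(2)/2 on |000>, -sqrt(2)/2 on |100>, and 0 on every other basis state.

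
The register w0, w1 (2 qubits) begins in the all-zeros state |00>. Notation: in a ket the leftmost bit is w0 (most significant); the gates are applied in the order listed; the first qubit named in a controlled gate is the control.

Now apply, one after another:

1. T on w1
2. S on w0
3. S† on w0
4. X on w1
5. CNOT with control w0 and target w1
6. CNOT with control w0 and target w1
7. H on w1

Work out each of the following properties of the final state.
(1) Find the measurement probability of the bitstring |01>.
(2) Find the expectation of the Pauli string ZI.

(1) The probability of measuring |01> is 1/2.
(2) The observable ZI averages to 1.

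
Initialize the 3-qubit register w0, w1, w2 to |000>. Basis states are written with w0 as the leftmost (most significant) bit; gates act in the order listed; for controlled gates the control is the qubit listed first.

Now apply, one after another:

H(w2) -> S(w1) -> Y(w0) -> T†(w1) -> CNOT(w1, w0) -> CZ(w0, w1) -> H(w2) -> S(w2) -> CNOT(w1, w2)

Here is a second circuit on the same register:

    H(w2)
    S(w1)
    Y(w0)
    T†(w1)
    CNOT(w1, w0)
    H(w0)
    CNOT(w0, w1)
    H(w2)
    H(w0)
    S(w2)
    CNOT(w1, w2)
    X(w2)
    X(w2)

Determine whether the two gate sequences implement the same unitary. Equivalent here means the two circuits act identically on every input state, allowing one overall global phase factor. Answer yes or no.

No: there is an input state on which the two circuits produce genuinely different outputs (not merely differing by a phase).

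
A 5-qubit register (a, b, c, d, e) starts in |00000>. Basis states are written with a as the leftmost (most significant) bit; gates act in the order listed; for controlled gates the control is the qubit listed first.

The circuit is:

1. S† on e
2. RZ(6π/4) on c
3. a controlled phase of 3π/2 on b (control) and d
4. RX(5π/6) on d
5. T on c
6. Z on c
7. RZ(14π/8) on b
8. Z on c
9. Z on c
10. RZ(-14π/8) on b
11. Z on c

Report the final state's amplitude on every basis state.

The resulting statevector has amplitude (-sqrt(6) + sqrt(2))*exp(I*pi/4)/4 on |00000>, (sqrt(2) + sqrt(6))*exp(3*I*pi/4)/4 on |00010>, and 0 on every other basis state.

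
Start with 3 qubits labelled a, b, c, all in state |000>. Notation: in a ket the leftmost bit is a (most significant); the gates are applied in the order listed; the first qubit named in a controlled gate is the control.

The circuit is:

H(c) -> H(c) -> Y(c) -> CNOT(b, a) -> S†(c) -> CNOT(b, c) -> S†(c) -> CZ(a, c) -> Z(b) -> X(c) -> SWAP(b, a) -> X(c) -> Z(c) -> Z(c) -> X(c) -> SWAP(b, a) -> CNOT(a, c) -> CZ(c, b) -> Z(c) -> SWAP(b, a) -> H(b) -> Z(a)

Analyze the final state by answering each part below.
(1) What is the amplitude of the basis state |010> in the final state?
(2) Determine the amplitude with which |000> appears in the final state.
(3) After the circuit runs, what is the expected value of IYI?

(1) |010> carries amplitude -sqrt(2)*I/2 in the final state. Key observation: gates 11-16 undo each other exactly, leaving only the rest of the circuit to track.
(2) |000> carries amplitude -sqrt(2)*I/2 in the final state.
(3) In the final state, IYI has expectation 0.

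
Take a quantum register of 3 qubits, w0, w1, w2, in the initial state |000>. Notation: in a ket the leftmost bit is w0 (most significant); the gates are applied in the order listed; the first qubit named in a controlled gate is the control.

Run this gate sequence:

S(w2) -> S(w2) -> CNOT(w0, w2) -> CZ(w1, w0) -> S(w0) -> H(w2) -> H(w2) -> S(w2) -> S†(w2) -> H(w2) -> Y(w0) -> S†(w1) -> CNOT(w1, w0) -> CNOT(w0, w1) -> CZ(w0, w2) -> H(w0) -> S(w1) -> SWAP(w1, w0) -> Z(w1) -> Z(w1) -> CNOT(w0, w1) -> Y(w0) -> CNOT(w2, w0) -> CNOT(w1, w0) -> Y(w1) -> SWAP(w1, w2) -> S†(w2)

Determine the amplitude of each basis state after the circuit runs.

The resulting statevector has amplitude 0 on |000>, -I/2 on |001>, -1/2 on |010>, 0 on |011>, 1/2 on |100>, 0 on |101>, 0 on |110>, I/2 on |111>. Key observation: the block from step 7 through step 10 cancels to the identity and can be dropped.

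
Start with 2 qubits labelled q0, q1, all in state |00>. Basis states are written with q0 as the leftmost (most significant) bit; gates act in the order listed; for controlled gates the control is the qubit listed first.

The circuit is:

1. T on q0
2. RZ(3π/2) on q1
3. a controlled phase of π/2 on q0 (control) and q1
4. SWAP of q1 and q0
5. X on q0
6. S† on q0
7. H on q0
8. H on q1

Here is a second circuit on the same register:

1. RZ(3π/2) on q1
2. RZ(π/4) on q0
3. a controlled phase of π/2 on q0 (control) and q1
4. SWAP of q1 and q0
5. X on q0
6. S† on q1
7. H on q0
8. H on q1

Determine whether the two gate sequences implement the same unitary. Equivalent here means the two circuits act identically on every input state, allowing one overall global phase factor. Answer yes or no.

No: there is an input state on which the two circuits produce genuinely different outputs (not merely differing by a phase).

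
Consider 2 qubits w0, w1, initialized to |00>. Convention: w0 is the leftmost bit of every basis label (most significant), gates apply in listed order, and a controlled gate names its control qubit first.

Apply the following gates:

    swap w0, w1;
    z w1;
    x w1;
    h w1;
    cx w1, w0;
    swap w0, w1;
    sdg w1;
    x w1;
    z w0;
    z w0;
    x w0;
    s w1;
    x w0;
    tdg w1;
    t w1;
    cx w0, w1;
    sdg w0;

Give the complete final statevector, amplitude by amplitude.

After the circuit, the state carries amplitude 0 on |00>, sqrt(2)*I/2 on |01>, 0 on |10>, sqrt(2)/2 on |11>.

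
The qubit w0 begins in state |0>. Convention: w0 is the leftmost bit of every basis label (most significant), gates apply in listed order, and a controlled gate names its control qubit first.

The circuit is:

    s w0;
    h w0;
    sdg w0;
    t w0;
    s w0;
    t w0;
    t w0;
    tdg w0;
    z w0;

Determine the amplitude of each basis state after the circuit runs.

The final amplitudes are sqrt(2)/2 on |0>, -sqrt(2)*I/2 on |1>.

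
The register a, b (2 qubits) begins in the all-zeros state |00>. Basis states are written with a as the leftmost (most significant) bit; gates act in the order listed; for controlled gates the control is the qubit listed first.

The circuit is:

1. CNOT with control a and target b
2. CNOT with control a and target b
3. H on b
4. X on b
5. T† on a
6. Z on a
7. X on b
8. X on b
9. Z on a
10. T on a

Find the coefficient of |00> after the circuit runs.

The amplitude on |00> is sqrt(2)/2. Key observation: gates 5-10 undo each other exactly, leaving only the rest of the circuit to track.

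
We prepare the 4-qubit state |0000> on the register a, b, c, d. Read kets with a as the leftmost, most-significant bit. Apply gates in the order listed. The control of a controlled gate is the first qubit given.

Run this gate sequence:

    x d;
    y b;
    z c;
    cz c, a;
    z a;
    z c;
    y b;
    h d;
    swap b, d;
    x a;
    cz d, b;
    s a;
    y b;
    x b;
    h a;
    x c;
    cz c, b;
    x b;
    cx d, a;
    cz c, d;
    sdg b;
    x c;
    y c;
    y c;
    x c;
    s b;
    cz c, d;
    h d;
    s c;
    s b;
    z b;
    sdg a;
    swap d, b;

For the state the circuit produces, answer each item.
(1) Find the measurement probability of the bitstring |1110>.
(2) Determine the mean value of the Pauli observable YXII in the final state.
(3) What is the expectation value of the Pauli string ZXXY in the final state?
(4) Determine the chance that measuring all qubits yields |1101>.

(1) Outcome |1110> occurs with probability 1/8. Key observation: gates 20-27 undo each other exactly, leaving only the rest of the circuit to track.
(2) The expectation value of YXII is 1.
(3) The expectation value of ZXXY is 0.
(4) The probability of measuring |1101> is 0.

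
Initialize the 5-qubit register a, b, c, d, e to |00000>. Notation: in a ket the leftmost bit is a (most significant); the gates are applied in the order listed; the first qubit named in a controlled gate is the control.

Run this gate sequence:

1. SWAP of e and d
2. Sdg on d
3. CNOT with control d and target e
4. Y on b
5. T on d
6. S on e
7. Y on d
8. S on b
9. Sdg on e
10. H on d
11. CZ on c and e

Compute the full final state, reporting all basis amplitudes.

The resulting statevector has amplitude -sqrt(2)*I/2 on |01000>, sqrt(2)*I/2 on |01010>, and 0 on every other basis state.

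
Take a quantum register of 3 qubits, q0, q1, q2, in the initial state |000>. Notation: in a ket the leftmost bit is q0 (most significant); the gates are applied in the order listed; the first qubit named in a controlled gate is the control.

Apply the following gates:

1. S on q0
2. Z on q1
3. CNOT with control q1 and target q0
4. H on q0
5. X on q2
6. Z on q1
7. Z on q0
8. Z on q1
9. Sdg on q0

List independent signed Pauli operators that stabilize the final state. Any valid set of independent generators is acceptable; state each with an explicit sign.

One valid set of independent stabilizer generators is +YII, +IZI, -IIZ (any independent generating set of the same group is equally correct).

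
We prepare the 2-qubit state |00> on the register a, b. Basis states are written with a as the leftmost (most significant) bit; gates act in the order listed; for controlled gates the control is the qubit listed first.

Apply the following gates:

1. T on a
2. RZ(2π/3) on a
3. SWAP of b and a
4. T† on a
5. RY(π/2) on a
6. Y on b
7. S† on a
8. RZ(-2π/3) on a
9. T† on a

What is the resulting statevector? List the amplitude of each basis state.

After the circuit, the state carries amplitude 0 on |00>, sqrt(2)*I/2 on |01>, 0 on |10>, -sqrt(2)*exp(I*pi/12)/2 on |11>.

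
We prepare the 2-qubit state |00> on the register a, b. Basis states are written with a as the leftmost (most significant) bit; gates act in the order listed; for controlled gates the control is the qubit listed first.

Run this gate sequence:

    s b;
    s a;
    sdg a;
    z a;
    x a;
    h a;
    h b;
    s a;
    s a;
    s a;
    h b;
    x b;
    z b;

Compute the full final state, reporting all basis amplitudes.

After the circuit, the state carries amplitude 0 on |00>, -sqrt(2)/2 on |01>, 0 on |10>, -sqrt(2)*I/2 on |11>. Key observation: steps 2-3 multiply out to the identity, so the circuit reduces to the remaining gates.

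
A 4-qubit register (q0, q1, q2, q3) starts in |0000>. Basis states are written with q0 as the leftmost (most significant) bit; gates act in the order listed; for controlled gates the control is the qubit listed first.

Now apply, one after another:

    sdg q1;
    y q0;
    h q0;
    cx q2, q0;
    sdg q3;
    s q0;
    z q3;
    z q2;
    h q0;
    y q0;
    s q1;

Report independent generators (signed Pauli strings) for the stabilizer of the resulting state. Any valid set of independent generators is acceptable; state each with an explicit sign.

The final state is stabilized by the group generated by +YIII, +IZII, +IIZI, +IIIZ; other independent generating sets are equally valid.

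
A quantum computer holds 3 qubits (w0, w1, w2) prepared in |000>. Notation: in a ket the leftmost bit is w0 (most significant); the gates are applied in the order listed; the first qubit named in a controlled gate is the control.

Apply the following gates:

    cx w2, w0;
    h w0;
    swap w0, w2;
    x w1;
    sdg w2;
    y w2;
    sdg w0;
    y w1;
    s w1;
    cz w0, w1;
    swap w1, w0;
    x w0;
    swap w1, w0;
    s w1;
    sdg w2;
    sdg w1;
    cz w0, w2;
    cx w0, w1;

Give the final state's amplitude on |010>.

|010> carries amplitude sqrt(2)*I/2 in the final state.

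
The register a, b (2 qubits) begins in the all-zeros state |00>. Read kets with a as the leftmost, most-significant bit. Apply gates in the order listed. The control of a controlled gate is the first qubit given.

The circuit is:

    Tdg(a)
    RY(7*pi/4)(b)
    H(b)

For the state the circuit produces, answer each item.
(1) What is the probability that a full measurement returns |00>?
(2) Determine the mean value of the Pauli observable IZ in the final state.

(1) A full measurement returns |00> with probability 1/2 - sqrt(2)/4.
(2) The expectation value of IZ is -sqrt(2)/2.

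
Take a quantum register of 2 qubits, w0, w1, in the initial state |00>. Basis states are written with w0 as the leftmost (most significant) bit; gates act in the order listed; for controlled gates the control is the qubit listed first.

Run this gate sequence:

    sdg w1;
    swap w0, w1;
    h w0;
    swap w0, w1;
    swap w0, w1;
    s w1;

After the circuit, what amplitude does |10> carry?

|10> carries amplitude sqrt(2)/2 in the final state.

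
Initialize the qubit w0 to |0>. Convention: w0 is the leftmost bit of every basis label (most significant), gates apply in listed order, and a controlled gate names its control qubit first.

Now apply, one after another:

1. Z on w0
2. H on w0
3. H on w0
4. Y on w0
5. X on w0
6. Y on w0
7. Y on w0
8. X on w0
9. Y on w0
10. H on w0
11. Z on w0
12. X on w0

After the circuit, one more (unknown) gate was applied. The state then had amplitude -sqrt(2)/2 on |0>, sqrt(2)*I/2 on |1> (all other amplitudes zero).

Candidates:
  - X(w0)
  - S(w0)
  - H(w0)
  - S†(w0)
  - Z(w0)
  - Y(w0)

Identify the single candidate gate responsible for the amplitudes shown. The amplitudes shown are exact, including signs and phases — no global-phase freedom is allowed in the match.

The applied gate was S(w0). Key observation: the block from step 3 through step 10 cancels to the identity and can be dropped.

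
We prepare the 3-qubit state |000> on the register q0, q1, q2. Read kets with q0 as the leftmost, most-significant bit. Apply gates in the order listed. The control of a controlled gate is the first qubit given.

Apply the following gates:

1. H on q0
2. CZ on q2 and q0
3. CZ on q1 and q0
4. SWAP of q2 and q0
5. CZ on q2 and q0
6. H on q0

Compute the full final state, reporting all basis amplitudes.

The final amplitudes are 1/2 on |000>, 1/2 on |001>, 0 on |010>, 0 on |011>, 1/2 on |100>, 1/2 on |101>, 0 on |110>, 0 on |111>.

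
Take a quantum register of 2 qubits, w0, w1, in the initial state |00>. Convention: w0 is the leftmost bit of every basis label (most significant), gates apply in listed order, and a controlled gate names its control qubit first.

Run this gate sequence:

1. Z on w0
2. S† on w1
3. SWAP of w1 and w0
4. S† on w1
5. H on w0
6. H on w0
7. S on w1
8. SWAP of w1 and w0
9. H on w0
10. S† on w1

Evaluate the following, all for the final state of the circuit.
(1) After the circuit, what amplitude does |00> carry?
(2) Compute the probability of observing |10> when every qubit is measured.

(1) |00> carries amplitude sqrt(2)/2 in the final state. Key observation: the block from step 3 through step 8 cancels to the identity and can be dropped.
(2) A full measurement returns |10> with probability 1/2.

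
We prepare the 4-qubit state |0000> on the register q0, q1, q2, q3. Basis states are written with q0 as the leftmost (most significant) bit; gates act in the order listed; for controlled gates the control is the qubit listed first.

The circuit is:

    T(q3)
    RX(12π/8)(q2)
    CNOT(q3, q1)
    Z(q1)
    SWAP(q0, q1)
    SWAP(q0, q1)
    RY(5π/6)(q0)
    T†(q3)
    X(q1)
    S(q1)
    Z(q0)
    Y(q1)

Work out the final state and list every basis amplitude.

The final amplitudes are 1/4 - sqrt(3)/4 on |0000>, I*(1 - sqrt(3))/4 on |0010>, 1/4 + sqrt(3)/4 on |1000>, I*(1 + sqrt(3))/4 on |1010>, and 0 on every other basis state. Key observation: the block from step 5 through step 6 cancels to the identity and can be dropped.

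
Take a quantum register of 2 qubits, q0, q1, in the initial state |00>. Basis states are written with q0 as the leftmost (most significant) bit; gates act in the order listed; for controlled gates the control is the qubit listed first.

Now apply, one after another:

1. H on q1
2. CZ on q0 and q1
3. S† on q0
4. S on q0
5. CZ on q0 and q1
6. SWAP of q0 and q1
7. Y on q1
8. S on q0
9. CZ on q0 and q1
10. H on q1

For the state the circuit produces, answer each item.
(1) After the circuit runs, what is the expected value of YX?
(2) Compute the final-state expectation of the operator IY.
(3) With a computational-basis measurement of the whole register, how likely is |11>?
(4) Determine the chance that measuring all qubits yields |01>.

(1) In the final state, YX has expectation 1.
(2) In the final state, IY has expectation 0.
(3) The probability of measuring |11> is 1/4.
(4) The probability of measuring |01> is 1/4.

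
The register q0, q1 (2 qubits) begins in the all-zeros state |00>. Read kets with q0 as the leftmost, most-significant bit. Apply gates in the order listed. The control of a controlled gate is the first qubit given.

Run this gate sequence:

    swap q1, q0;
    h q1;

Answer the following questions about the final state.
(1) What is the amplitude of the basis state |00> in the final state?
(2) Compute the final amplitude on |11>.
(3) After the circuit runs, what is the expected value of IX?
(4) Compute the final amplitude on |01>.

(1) |00> carries amplitude sqrt(2)/2 in the final state.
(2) The final state's coefficient on |11> equals 0.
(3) The expectation value of IX is 1.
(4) The amplitude on |01> is sqrt(2)/2.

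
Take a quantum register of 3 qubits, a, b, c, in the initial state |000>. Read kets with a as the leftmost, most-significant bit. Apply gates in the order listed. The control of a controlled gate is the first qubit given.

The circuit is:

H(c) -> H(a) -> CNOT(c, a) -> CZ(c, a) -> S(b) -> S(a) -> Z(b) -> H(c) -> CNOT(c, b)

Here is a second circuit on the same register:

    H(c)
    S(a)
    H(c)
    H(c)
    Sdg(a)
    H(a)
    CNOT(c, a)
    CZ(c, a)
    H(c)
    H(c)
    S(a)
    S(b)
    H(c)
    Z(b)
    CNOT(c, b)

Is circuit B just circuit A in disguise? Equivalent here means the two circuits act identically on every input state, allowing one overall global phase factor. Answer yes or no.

Yes: on every input state the two circuits agree up to one overall phase factor.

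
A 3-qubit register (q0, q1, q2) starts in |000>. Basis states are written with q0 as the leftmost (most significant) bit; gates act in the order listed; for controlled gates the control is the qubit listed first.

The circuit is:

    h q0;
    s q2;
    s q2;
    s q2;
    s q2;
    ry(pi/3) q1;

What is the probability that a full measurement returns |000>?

A full measurement returns |000> with probability 3/8. Key observation: steps 2-5 multiply out to the identity, so the circuit reduces to the remaining gates.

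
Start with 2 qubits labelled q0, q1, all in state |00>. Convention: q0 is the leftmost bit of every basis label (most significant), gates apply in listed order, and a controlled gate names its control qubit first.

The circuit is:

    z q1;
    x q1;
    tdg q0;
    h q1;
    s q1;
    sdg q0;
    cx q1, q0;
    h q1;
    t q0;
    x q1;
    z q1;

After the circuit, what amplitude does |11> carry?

The final state's coefficient on |11> equals exp(3*I*pi/4)/2.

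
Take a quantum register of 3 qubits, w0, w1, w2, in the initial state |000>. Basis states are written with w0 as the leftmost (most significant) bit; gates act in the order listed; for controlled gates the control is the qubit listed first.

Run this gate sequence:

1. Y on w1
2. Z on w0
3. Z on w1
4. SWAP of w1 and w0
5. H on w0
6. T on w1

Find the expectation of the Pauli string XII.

In the final state, XII has expectation -1.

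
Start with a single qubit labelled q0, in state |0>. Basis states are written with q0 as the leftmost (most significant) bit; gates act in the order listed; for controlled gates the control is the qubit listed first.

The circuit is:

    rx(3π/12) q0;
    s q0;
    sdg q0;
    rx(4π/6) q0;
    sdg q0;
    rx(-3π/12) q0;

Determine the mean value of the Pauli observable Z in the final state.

In the final state, Z has expectation -sqrt(3)/4 - 1/4.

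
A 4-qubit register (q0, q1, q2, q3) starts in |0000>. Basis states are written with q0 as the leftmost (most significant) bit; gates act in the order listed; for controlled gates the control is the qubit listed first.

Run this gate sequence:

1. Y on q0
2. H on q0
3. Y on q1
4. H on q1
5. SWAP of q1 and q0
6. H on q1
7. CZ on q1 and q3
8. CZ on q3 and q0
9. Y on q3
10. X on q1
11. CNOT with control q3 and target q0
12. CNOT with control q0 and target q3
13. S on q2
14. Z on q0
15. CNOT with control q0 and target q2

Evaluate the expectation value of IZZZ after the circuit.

The expectation value of IZZZ is -1.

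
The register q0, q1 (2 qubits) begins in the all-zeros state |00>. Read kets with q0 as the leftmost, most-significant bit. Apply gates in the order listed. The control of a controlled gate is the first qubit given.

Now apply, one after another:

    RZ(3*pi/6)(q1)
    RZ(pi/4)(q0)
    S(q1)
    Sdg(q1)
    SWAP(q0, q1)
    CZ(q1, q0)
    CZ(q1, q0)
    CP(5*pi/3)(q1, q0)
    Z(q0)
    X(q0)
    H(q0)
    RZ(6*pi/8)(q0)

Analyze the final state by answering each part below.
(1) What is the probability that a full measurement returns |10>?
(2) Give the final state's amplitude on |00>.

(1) The probability of measuring |10> is 1/2. Key observation: the block from step 6 through step 7 cancels to the identity and can be dropped.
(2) The amplitude on |00> is -sqrt(2)*exp(I*pi/4)/2.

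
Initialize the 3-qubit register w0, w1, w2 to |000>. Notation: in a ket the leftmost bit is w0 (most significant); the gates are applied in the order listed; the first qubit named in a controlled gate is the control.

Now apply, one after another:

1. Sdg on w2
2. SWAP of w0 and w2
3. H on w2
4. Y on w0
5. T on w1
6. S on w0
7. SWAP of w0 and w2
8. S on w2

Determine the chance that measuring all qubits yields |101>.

The probability of measuring |101> is 1/2.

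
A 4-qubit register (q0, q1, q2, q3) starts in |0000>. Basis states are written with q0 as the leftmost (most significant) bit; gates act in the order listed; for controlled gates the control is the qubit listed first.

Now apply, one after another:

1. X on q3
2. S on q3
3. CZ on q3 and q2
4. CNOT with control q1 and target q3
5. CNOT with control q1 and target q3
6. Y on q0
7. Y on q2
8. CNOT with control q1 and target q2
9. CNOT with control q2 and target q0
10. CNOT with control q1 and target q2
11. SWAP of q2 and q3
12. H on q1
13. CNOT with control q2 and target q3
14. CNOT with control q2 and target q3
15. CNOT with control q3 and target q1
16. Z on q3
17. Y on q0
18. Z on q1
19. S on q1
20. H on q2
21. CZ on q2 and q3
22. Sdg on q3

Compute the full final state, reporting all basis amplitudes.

After the circuit, the state carries amplitude I/2 on |1001>, I/2 on |1011>, 1/2 on |1101>, 1/2 on |1111>, and 0 on every other basis state.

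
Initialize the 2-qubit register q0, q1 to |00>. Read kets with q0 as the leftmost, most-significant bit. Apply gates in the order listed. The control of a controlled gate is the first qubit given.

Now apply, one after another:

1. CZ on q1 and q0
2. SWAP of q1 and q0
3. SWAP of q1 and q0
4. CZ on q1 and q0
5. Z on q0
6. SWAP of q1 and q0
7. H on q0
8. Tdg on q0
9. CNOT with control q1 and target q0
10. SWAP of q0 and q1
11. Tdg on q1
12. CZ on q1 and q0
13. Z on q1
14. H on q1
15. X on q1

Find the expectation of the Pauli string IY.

The expectation value of IY is 1.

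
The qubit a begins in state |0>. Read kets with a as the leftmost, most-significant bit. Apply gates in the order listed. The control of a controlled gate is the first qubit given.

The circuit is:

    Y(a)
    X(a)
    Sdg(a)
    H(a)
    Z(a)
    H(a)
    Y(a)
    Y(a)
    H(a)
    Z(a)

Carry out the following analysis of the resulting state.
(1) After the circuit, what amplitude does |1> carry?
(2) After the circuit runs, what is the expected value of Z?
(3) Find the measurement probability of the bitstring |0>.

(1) The final state's coefficient on |1> equals sqrt(2)*I/2. Key observation: gates 5-10 undo each other exactly, leaving only the rest of the circuit to track.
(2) In the final state, Z has expectation 0.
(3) A full measurement returns |0> with probability 1/2.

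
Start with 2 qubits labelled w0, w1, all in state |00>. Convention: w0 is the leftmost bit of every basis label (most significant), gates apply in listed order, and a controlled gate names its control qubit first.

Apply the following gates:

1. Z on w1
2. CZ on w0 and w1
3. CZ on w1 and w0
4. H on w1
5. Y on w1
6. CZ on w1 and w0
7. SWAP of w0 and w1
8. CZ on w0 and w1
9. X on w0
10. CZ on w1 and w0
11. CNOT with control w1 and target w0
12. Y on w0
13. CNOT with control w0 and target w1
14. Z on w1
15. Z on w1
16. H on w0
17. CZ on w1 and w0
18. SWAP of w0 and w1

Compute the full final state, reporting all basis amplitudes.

After the circuit, the state carries amplitude -1/2 on |00>, -1/2 on |01>, -1/2 on |10>, -1/2 on |11>.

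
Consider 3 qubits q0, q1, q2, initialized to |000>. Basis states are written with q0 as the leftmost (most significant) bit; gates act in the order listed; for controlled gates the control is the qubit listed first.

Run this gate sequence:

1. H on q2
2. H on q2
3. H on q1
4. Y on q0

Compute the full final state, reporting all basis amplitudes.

After the circuit, the state carries amplitude sqrt(2)*I/2 on |100>, sqrt(2)*I/2 on |110>, and 0 on every other basis state.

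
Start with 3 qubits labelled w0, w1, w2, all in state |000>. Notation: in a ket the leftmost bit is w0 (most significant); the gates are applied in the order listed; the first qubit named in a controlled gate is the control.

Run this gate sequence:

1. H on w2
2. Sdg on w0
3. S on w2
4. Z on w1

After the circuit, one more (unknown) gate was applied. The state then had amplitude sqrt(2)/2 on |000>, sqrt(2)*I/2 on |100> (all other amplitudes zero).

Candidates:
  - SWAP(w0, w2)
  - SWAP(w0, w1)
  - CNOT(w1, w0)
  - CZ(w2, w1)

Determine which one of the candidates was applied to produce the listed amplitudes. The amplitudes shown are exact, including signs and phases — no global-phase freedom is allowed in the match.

The unique candidate consistent with the amplitudes is SWAP(w0, w2).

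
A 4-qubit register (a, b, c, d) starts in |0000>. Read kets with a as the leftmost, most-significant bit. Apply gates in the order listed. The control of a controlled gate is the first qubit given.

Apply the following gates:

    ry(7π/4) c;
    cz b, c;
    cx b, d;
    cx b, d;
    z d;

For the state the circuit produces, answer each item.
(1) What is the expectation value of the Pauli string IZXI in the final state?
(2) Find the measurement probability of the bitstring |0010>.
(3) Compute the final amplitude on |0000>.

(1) In the final state, IZXI has expectation -sqrt(2)/2. Key observation: gates 3-4 undo each other exactly, leaving only the rest of the circuit to track.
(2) A full measurement returns |0010> with probability 1/2 - sqrt(2)/4.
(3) The final state's coefficient on |0000> equals -sqrt(sqrt(2) + 2)/2.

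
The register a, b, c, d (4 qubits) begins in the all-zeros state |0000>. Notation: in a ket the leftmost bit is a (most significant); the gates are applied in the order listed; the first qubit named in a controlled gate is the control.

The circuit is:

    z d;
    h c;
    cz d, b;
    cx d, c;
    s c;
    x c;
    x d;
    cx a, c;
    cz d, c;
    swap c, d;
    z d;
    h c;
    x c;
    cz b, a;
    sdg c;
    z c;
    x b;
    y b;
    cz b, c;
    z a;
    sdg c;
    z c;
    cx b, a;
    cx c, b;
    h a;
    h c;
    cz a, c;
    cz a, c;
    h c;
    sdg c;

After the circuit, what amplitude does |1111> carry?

|1111> carries amplitude sqrt(2)/4 in the final state.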